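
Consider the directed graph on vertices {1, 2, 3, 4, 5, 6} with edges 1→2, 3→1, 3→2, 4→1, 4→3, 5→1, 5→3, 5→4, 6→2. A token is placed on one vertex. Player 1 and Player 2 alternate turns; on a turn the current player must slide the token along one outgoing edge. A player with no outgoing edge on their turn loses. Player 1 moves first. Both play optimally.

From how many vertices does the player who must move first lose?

2

Label each position W (a win for the player to move) or L (a loss). A position with no legal move is L; any other position is W exactly when some move reaches an L, and L when every move reaches a W.
Every edge goes from a vertex to one that appears earlier in the order 2, 1, 6, 3, 4, 5, so processing vertices in that order labels each vertex after all of its successors.
2: no outgoing edge → L
1: can move to 2, which is L ⇒ W
6: can move to 2, which is L ⇒ W
3: can move to 2, which is L ⇒ W
4: moves to 3(W), 1(W); every one is W ⇒ L
5: can move to 4, which is L ⇒ W
The L vertices are 2, 4; that is 2 in all.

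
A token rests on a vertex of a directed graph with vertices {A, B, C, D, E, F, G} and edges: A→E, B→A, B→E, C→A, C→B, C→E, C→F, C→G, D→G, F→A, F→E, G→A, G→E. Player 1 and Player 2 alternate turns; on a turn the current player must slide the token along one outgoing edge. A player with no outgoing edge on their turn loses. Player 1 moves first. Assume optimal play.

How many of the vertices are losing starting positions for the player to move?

Label each position W (a win for the player to move) or L (a loss). A position with no legal move is L; any other position is W exactly when some move reaches an L, and L when every move reaches a W.
Every edge goes from a vertex to one that appears earlier in the order E, A, B, G, F, C, D, so processing vertices in that order labels each vertex after all of its successors.
E: no outgoing edge → L
A: →E(L), so W
B: →E(L), so W
G: →E(L), so W
F: →E(L), so W
C: →E(L), so W
D: →G(W) only, which is W, so L
The L vertices are D, E; that is 2 in all.

2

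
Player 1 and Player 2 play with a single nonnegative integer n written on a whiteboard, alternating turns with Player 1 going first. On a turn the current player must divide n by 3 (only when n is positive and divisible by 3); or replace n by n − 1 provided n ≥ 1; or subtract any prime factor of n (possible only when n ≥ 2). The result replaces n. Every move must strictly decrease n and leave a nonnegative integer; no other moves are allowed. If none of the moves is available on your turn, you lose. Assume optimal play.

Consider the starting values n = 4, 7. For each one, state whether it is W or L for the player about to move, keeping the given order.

4: L, 7: W

Work bottom-up. With no move the player to move loses. Otherwise the position is W if at least one move leads to an L position for the opponent, and L if every move leads to a W.
n=0: no move → L
n=1: →0(L), so W
n=2: →0(L), so W
n=3: →0(L), so W
n=4: →2(W), 3(W) — all W, so L
n=5: →0(L), so W
n=6: →4(L), so W
n=7: →0(L), so W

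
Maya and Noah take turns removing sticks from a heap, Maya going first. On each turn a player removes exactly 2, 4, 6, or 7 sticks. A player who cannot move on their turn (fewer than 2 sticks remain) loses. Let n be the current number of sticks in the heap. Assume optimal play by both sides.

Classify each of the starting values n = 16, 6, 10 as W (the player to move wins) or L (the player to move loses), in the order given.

16: W, 6: W, 10: L

Build the W/L table. Terminal = L. A non-terminal position is W if it has a move to some L; otherwise it is L.
n=0: no move → L
n=1: no move → L
n=2: can move to 0, which is L ⇒ W
n=3: can move to 1, which is L ⇒ W
n=4: can move to 0, which is L ⇒ W
n=5: can move to 1, which is L ⇒ W
n=6: can move to 0, which is L ⇒ W
n=7: can move to 1, which is L ⇒ W
n=8: can move to 1, which is L ⇒ W
n=9: moves to 7(W), 5(W), 3(W), 2(W); every one is W ⇒ L
n=10: moves to 8(W), 6(W), 4(W), 3(W); every one is W ⇒ L
n=11: can move to 9, which is L ⇒ W
n=12: can move to 10, which is L ⇒ W
n=13: can move to 9, which is L ⇒ W
n=14: can move to 10, which is L ⇒ W
n=15: can move to 9, which is L ⇒ W
n=16: can move to 10, which is L ⇒ W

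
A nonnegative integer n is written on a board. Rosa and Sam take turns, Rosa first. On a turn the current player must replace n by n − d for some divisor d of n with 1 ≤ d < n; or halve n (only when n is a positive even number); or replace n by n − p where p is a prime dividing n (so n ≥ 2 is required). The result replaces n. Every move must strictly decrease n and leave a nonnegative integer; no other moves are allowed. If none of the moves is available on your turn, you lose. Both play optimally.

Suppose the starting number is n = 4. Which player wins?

Sam wins.

Classify positions by backward induction: terminal positions (no move available) are L. From any other position, the mover wins iff some move reaches an L.
n=0: no move → L
n=1: no move → L
n=2: →0(L), so W
n=3: →0(L), so W
n=4: →2(W), 3(W) — all W, so L
Every move from 4 reaches a W position, so the mover loses.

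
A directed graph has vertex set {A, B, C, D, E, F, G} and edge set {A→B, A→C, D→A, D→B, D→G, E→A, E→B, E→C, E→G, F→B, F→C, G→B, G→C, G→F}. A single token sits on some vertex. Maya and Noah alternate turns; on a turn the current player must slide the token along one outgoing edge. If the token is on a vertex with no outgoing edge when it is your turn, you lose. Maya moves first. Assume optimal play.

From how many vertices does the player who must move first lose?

Build the W/L table. Terminal = L. A non-terminal position is W if it has a move to some L; otherwise it is L.
Every edge goes from a vertex to one that appears earlier in the order C, B, F, A, G, D, E, so processing vertices in that order labels each vertex after all of its successors.
C: no outgoing edge → L
B: no outgoing edge → L
F: →B(L), so W
A: →B(L), so W
G: →B(L), so W
D: →B(L), so W
E: →B(L), so W
The L vertices are B, C; that is 2 in all.

2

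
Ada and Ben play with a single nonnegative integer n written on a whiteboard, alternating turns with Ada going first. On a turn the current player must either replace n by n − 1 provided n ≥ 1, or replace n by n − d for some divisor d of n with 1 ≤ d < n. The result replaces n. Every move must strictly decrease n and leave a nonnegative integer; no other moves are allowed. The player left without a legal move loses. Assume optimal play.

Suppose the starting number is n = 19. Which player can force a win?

Compute win/loss labels from the base case upward. A position with no move is L. Any other position is W if it can reach an L in one move, else L.
n=0: no move → L
n=1: →0(L), so W
n=2: →1(W) only, which is W, so L
n=3: →2(L), so W
n=4: →2(L), so W
n=5: →4(W) only, which is W, so L
n=6: →5(L), so W
n=7: →6(W) only, which is W, so L
n=8: →7(L), so W
n=9: →6(W), 8(W) — all W, so L
n=10: →5(L), so W
n=11: →10(W) only, which is W, so L
n=12: →9(L), so W
n=13: →12(W) only, which is W, so L
n=14: →7(L), so W
n=15: →10(W), 12(W), 14(W) — all W, so L
n=16: →15(L), so W
n=17: →16(W) only, which is W, so L
n=18: →9(L), so W
n=19: →18(W) only, which is W, so L
The starting position 19 is L: whatever Ada does, the opponent receives a W position.

Ben wins.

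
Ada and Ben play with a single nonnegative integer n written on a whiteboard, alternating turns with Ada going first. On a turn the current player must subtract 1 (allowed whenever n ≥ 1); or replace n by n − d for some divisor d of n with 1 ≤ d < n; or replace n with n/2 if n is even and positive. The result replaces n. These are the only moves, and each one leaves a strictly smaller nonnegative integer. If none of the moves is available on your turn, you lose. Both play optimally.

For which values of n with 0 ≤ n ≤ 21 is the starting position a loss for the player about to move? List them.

Use the standard recursion: the mover loses at a terminal position; elsewhere, the mover wins exactly when some move hands the opponent an L position.
n=0: no move → L
n=1: reaches L-position 0 → W
n=2: only reaches 1(W), which is W → L
n=3: reaches L-position 2 → W
n=4: reaches L-position 2 → W
n=5: only reaches 4(W), which is W → L
n=6: reaches L-position 5 → W
n=7: only reaches 6(W), which is W → L
n=8: reaches L-position 7 → W
n=9: only reaches 6(W), 8(W), all W → L
n=10: reaches L-position 5 → W
n=11: only reaches 10(W), which is W → L
n=12: reaches L-position 9 → W
n=13: only reaches 12(W), which is W → L
n=14: reaches L-position 7 → W
n=15: only reaches 10(W), 12(W), 14(W), all W → L
n=16: reaches L-position 15 → W
n=17: only reaches 16(W), which is W → L
n=18: reaches L-position 9 → W
n=19: only reaches 18(W), which is W → L
n=20: reaches L-position 15 → W
n=21: only reaches 14(W), 18(W), 20(W), all W → L
The losing starting values of n are exactly the entries labelled L in this table (11 of them).

0, 2, 5, 7, 9, 11, 13, 15, 17, 19, 21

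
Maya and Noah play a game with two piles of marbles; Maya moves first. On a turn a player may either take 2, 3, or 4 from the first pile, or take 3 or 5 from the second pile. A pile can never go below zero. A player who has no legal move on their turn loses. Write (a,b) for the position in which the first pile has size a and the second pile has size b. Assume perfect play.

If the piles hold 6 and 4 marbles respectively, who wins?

Maya wins.

Classify positions by backward induction: terminal positions (no move available) are L. From any other position, the mover wins iff some move reaches an L.
No move ever increases a pile, so every position that can arise here has a ≤ 6 and b ≤ 4; it is enough to label the cells with 0 ≤ a ≤ 6 and 0 ≤ b ≤ 4.
Every move lowers a or b (never raises either), so fill the grid row by row in increasing a, and left to right within a row: each cell's successors are then already labelled.
      b=0  b=1  b=2  b=3  b=4
a=0:    L    L    L    W    W
a=1:    L    L    L    W    W
a=2:    W    W    W    L    L
a=3:    W    W    W    L    L
a=4:    W    W    W    W    W
a=5:    W    W    W    W    W
a=6:    L    L    L    W    W
Cells with no legal move (terminal, hence L): (0,0), (0,1), (0,2), (1,0), (1,1), (1,2).
The remaining L cells, each justified by listing all of its moves:
(2,3): L (options (0,3)(W), (2,0)(W) are all W)
(2,4): L (options (0,4)(W), (2,1)(W) are all W)
(3,3): L (options (1,3)(W), (0,3)(W), (3,0)(W) are all W)
(3,4): L (options (1,4)(W), (0,4)(W), (3,1)(W) are all W)
(6,0): L (options (4,0)(W), (3,0)(W), (2,0)(W) are all W)
(6,1): L (options (4,1)(W), (3,1)(W), (2,1)(W) are all W)
(6,2): L (options (4,2)(W), (3,2)(W), (2,2)(W) are all W)
Every other cell has at least one move into one of the L cells above, so it is W.
The starting position (6,4) is W: Maya should move to (3,4), handing over an L position.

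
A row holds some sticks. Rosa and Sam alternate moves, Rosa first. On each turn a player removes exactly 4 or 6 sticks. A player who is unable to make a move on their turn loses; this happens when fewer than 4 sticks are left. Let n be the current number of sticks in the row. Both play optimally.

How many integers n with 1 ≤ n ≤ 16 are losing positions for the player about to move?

7

Positions with no move are L. A position that does have a move is losing for the player to move precisely when every available move leads to a winning position for the opponent. Fill in the labels:
n=0: no move → L
n=1: no move → L
n=2: no move → L
n=3: no move → L
n=4: can move to 0, which is L ⇒ W
n=5: can move to 1, which is L ⇒ W
n=6: can move to 2, which is L ⇒ W
n=7: can move to 3, which is L ⇒ W
n=8: can move to 2, which is L ⇒ W
n=9: can move to 3, which is L ⇒ W
n=10: moves to 6(W), 4(W); every one is W ⇒ L
n=11: moves to 7(W), 5(W); every one is W ⇒ L
n=12: moves to 8(W), 6(W); every one is W ⇒ L
n=13: moves to 9(W), 7(W); every one is W ⇒ L
n=14: can move to 10, which is L ⇒ W
n=15: can move to 11, which is L ⇒ W
n=16: can move to 12, which is L ⇒ W
L entries with 1 ≤ n ≤ 16 (n=0 is outside the asked range and is not counted): n = 1, 2, 3, 10, 11, 12, 13; that makes 7.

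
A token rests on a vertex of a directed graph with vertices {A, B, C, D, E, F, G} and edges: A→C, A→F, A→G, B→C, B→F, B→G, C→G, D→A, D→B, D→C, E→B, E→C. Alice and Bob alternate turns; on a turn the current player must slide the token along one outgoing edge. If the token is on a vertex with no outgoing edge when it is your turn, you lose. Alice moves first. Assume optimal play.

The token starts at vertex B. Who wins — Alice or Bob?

Alice wins.

Classify positions by backward induction: terminal positions (no move available) are L. From any other position, the mover wins iff some move reaches an L.
Every edge goes from a vertex to one that appears earlier in the order F, G, C, B, A, D, E, so processing vertices in that order labels each vertex after all of its successors.
F: no outgoing edge → L
G: no outgoing edge → L
C: →G(L), so W
B: →G(L), so W
A: →G(L), so W
D: →A(W), B(W), C(W) — all W, so L
E: →B(W), C(W) — all W, so L
The starting position B is W: Alice should move to G, handing over an L position.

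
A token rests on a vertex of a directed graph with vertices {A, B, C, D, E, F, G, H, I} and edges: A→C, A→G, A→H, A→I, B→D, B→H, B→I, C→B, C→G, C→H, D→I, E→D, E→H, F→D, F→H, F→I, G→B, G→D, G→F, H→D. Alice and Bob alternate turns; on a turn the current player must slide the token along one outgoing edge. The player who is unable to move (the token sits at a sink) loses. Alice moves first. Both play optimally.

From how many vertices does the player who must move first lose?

3

Build the W/L table. Terminal = L. A non-terminal position is W if it has a move to some L; otherwise it is L.
Every edge goes from a vertex to one that appears earlier in the order I, D, H, B, F, E, G, C, A, so processing vertices in that order labels each vertex after all of its successors.
I: no outgoing edge → L
D: reaches L-position I → W
H: only reaches D(W), which is W → L
B: reaches L-position H → W
F: reaches L-position H → W
E: reaches L-position H → W
G: only reaches F(W), B(W), D(W), all W → L
C: reaches L-position G → W
A: reaches L-position G → W
The L vertices are G, H, I; that is 3 in all.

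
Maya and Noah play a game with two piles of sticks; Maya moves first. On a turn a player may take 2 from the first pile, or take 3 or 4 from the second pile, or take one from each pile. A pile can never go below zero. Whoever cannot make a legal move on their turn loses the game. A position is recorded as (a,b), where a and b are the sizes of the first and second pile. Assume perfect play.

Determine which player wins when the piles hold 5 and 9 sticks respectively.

Maya wins.

Positions with no move are L. A position that does have a move is losing for the player to move precisely when every available move leads to a winning position for the opponent. Fill in the labels:
No move ever increases a pile, so every position that can arise here has a ≤ 5 and b ≤ 9; it is enough to label the cells with 0 ≤ a ≤ 5 and 0 ≤ b ≤ 9.
Every move lowers a or b (never raises either), so fill the grid row by row in increasing a, and left to right within a row: each cell's successors are then already labelled.
      b=0  b=1  b=2  b=3  b=4  b=5  b=6  b=7  b=8  b=9
a=0:    L    L    L    W    W    W    W    L    L    L
a=1:    L    W    W    W    W    L    L    L    W    W
a=2:    W    W    W    L    L    L    W    W    W    W
a=3:    W    L    L    L    W    W    W    W    L    L
a=4:    L    L    W    W    W    W    L    L    L    W
a=5:    L    W    W    W    W    L    L    W    W    W
Cells with no legal move (terminal, hence L): (0,0), (0,1), (0,2), (1,0).
The remaining L cells, each justified by listing all of its moves:
(0,7): →(0,4)(W), (0,3)(W) — all W, so L
(0,8): →(0,5)(W), (0,4)(W) — all W, so L
(0,9): →(0,6)(W), (0,5)(W) — all W, so L
(1,5): →(1,2)(W), (1,1)(W), (0,4)(W) — all W, so L
(1,6): →(1,3)(W), (1,2)(W), (0,5)(W) — all W, so L
(1,7): →(1,4)(W), (1,3)(W), (0,6)(W) — all W, so L
(2,3): →(0,3)(W), (2,0)(W), (1,2)(W) — all W, so L
(2,4): →(0,4)(W), (2,1)(W), (2,0)(W), (1,3)(W) — all W, so L
(2,5): →(0,5)(W), (2,2)(W), (2,1)(W), (1,4)(W) — all W, so L
(3,1): →(1,1)(W), (2,0)(W) — all W, so L
(3,2): →(1,2)(W), (2,1)(W) — all W, so L
(3,3): →(1,3)(W), (3,0)(W), (2,2)(W) — all W, so L
(3,8): →(1,8)(W), (3,5)(W), (3,4)(W), (2,7)(W) — all W, so L
(3,9): →(1,9)(W), (3,6)(W), (3,5)(W), (2,8)(W) — all W, so L
(4,0): →(2,0)(W) only, which is W, so L
(4,1): →(2,1)(W), (3,0)(W) — all W, so L
(4,6): →(2,6)(W), (4,3)(W), (4,2)(W), (3,5)(W) — all W, so L
(4,7): →(2,7)(W), (4,4)(W), (4,3)(W), (3,6)(W) — all W, so L
(4,8): →(2,8)(W), (4,5)(W), (4,4)(W), (3,7)(W) — all W, so L
(5,0): →(3,0)(W) only, which is W, so L
(5,5): →(3,5)(W), (5,2)(W), (5,1)(W), (4,4)(W) — all W, so L
(5,6): →(3,6)(W), (5,3)(W), (5,2)(W), (4,5)(W) — all W, so L
Every other cell has at least one move into one of the L cells above, so it is W.
From (5,9) Maya can move to (3,9), reaching an L position.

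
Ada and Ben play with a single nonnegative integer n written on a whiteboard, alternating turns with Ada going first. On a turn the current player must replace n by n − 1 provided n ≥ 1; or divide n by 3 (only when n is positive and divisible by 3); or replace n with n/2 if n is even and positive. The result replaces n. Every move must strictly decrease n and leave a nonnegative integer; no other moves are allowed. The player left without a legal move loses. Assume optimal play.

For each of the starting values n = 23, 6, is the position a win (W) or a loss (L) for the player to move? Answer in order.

23: L, 6: W

Classify positions by backward induction: terminal positions (no move available) are L. From any other position, the mover wins iff some move reaches an L.
n=0: no move → L
n=1: →0(L), so W
n=2: →1(W) only, which is W, so L
n=3: →2(L), so W
n=4: →2(L), so W
n=5: →4(W) only, which is W, so L
n=6: →2(L), so W
n=7: →6(W) only, which is W, so L
n=8: →7(L), so W
n=9: →3(W), 8(W) — all W, so L
n=10: →5(L), so W
n=11: →10(W) only, which is W, so L
n=12: →11(L), so W
n=13: →12(W) only, which is W, so L
n=14: →7(L), so W
n=15: →5(L), so W
n=16: →8(W), 15(W) — all W, so L
n=17: →16(L), so W
n=18: →9(L), so W
n=19: →18(W) only, which is W, so L
n=20: →19(L), so W
n=21: →7(L), so W
n=22: →11(L), so W
n=23: →22(W) only, which is W, so L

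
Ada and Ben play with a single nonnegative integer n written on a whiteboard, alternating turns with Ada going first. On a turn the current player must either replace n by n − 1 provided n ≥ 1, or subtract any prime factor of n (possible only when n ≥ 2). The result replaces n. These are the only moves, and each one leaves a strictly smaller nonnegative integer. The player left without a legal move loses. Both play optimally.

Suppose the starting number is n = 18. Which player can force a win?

Classify positions by backward induction: terminal positions (no move available) are L. From any other position, the mover wins iff some move reaches an L.
n=0: no move → L
n=1: can move to 0, which is L ⇒ W
n=2: can move to 0, which is L ⇒ W
n=3: can move to 0, which is L ⇒ W
n=4: moves to 2(W), 3(W); every one is W ⇒ L
n=5: can move to 0, which is L ⇒ W
n=6: can move to 4, which is L ⇒ W
n=7: can move to 0, which is L ⇒ W
n=8: moves to 6(W), 7(W); every one is W ⇒ L
n=9: can move to 8, which is L ⇒ W
n=10: can move to 8, which is L ⇒ W
n=11: can move to 0, which is L ⇒ W
n=12: moves to 9(W), 10(W), 11(W); every one is W ⇒ L
n=13: can move to 0, which is L ⇒ W
n=14: can move to 12, which is L ⇒ W
n=15: can move to 12, which is L ⇒ W
n=16: moves to 14(W), 15(W); every one is W ⇒ L
n=17: can move to 0, which is L ⇒ W
n=18: can move to 16, which is L ⇒ W
From 18 Ada can move to 16, reaching an L position.

Ada wins.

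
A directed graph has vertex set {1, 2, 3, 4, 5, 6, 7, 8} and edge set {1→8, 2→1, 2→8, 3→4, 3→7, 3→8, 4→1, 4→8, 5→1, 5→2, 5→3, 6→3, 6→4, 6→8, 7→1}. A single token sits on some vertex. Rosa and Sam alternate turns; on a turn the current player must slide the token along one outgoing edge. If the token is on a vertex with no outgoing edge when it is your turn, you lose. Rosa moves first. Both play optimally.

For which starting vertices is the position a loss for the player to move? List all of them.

5, 7, 8

Work bottom-up. With no move the player to move loses. Otherwise the position is W if at least one move leads to an L position for the opponent, and L if every move leads to a W.
Every edge goes from a vertex to one that appears earlier in the order 8, 1, 4, 7, 2, 3, 5, 6, so processing vertices in that order labels each vertex after all of its successors.
8: no outgoing edge → L
1: reaches L-position 8 → W
4: reaches L-position 8 → W
7: only reaches 1(W), which is W → L
2: reaches L-position 8 → W
3: reaches L-position 7 → W
5: only reaches 3(W), 2(W), 1(W), all W → L
6: reaches L-position 8 → W
The losing starting vertices are exactly the entries labelled L in this table (3 of them).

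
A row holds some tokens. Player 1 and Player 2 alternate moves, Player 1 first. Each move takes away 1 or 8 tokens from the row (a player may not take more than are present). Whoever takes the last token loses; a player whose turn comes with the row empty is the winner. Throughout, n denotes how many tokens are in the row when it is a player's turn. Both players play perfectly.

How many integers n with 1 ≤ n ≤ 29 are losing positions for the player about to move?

Label each position W (a win for the player to move) or L (a loss). A position with no legal move is W; any other position is W exactly when some move reaches an L, and L when every move reaches a W.
n=0: no move; the opponent has just taken the last token and therefore loses → W
n=1: the only move is to 0(W), a W ⇒ L
n=2: can move to 1, which is L ⇒ W
n=3: the only move is to 2(W), a W ⇒ L
n=4: can move to 3, which is L ⇒ W
n=5: the only move is to 4(W), a W ⇒ L
n=6: can move to 5, which is L ⇒ W
n=7: the only move is to 6(W), a W ⇒ L
n=8: can move to 7, which is L ⇒ W
n=9: can move to 1, which is L ⇒ W
n=10: moves to 9(W), 2(W); every one is W ⇒ L
n=11: can move to 10, which is L ⇒ W
n=12: moves to 11(W), 4(W); every one is W ⇒ L
n=13: can move to 12, which is L ⇒ W
n=14: moves to 13(W), 6(W); every one is W ⇒ L
n=15: can move to 14, which is L ⇒ W
n=16: moves to 15(W), 8(W); every one is W ⇒ L
n=17: can move to 16, which is L ⇒ W
n=18: can move to 10, which is L ⇒ W
n=19: moves to 18(W), 11(W); every one is W ⇒ L
n=20: can move to 19, which is L ⇒ W
n=21: moves to 20(W), 13(W); every one is W ⇒ L
n=22: can move to 21, which is L ⇒ W
n=23: moves to 22(W), 15(W); every one is W ⇒ L
n=24: can move to 23, which is L ⇒ W
n=25: moves to 24(W), 17(W); every one is W ⇒ L
n=26: can move to 25, which is L ⇒ W
n=27: can move to 19, which is L ⇒ W
n=28: moves to 27(W), 20(W); every one is W ⇒ L
n=29: can move to 28, which is L ⇒ W
L entries with 1 ≤ n ≤ 29 (the range starts at n=1): n = 1, 3, 5, 7, 10, 12, 14, 16, 19, 21, 23, 25, 28; that makes 13.

13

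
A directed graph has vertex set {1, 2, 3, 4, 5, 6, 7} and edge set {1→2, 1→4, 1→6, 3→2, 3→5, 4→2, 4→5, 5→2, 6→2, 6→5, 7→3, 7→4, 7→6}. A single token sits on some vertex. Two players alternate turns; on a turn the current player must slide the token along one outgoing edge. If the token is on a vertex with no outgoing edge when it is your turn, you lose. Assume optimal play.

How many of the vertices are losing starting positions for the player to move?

Work bottom-up. With no move the player to move loses. Otherwise the position is W if at least one move leads to an L position for the opponent, and L if every move leads to a W.
Every edge goes from a vertex to one that appears earlier in the order 2, 5, 6, 4, 3, 7, 1, so processing vertices in that order labels each vertex after all of its successors.
2: no outgoing edge → L
5: →2(L), so W
6: →2(L), so W
4: →2(L), so W
3: →2(L), so W
7: →3(W), 4(W), 6(W) — all W, so L
1: →2(L), so W
The L vertices are 2, 7; that is 2 in all.

2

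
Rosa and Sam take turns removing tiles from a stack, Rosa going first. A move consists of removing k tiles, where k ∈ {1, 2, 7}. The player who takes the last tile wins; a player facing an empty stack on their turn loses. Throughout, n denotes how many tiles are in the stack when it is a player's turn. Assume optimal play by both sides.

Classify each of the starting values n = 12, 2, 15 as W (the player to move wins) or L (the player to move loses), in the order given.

Use the standard recursion: the mover loses at a terminal position; elsewhere, the mover wins exactly when some move hands the opponent an L position.
n=0: no move → L
n=1: →0(L), so W
n=2: →0(L), so W
n=3: →2(W), 1(W) — all W, so L
n=4: →3(L), so W
n=5: →3(L), so W
n=6: →5(W), 4(W) — all W, so L
n=7: →6(L), so W
n=8: →6(L), so W
n=9: →8(W), 7(W), 2(W) — all W, so L
n=10: →9(L), so W
n=11: →9(L), so W
n=12: →11(W), 10(W), 5(W) — all W, so L
n=13: →12(L), so W
n=14: →12(L), so W
n=15: →14(W), 13(W), 8(W) — all W, so L

12: L, 2: W, 15: L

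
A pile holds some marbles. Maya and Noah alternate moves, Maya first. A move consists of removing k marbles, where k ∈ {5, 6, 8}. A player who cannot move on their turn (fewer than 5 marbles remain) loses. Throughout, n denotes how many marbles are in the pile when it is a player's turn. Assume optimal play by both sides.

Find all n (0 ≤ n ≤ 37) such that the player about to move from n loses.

0, 1, 2, 3, 4, 13, 14, 15, 16, 17, 26, 27, 28, 29, 30

Label each position W (a win for the player to move) or L (a loss). A position with no legal move is L; any other position is W exactly when some move reaches an L, and L when every move reaches a W.
n=0: no move → L
n=1: no move → L
n=2: no move → L
n=3: no move → L
n=4: no move → L
n=5: can move to 0, which is L ⇒ W
n=6: can move to 1, which is L ⇒ W
n=7: can move to 2, which is L ⇒ W
n=8: can move to 3, which is L ⇒ W
n=9: can move to 4, which is L ⇒ W
n=10: can move to 4, which is L ⇒ W
n=11: can move to 3, which is L ⇒ W
n=12: can move to 4, which is L ⇒ W
n=13: moves to 8(W), 7(W), 5(W); every one is W ⇒ L
n=14: moves to 9(W), 8(W), 6(W); every one is W ⇒ L
n=15: moves to 10(W), 9(W), 7(W); every one is W ⇒ L
n=16: moves to 11(W), 10(W), 8(W); every one is W ⇒ L
n=17: moves to 12(W), 11(W), 9(W); every one is W ⇒ L
n=18: can move to 13, which is L ⇒ W
n=19: can move to 14, which is L ⇒ W
n=20: can move to 15, which is L ⇒ W
n=21: can move to 16, which is L ⇒ W
n=22: can move to 17, which is L ⇒ W
n=23: can move to 17, which is L ⇒ W
n=24: can move to 16, which is L ⇒ W
n=25: can move to 17, which is L ⇒ W
n=26: moves to 21(W), 20(W), 18(W); every one is W ⇒ L
n=27: moves to 22(W), 21(W), 19(W); every one is W ⇒ L
n=28: moves to 23(W), 22(W), 20(W); every one is W ⇒ L
n=29: moves to 24(W), 23(W), 21(W); every one is W ⇒ L
n=30: moves to 25(W), 24(W), 22(W); every one is W ⇒ L
n=31: can move to 26, which is L ⇒ W
n=32: can move to 27, which is L ⇒ W
n=33: can move to 28, which is L ⇒ W
n=34: can move to 29, which is L ⇒ W
n=35: can move to 30, which is L ⇒ W
n=36: can move to 30, which is L ⇒ W
n=37: can move to 29, which is L ⇒ W
The losing starting values of n are exactly the entries labelled L in this table (15 of them).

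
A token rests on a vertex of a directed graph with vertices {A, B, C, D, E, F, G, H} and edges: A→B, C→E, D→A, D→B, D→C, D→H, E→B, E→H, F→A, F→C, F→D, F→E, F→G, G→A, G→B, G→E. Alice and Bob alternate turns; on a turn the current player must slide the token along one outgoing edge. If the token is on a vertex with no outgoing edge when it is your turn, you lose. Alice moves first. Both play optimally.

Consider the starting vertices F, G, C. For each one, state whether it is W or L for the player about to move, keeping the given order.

F: W, G: W, C: L

Use the standard recursion: the mover loses at a terminal position; elsewhere, the mover wins exactly when some move hands the opponent an L position.
Every edge goes from a vertex to one that appears earlier in the order H, B, E, A, C, D, G, F, so processing vertices in that order labels each vertex after all of its successors.
H: no outgoing edge → L
B: no outgoing edge → L
E: reaches L-position B → W
A: reaches L-position B → W
C: only reaches E(W), which is W → L
D: reaches L-position C → W
G: reaches L-position B → W
F: reaches L-position C → W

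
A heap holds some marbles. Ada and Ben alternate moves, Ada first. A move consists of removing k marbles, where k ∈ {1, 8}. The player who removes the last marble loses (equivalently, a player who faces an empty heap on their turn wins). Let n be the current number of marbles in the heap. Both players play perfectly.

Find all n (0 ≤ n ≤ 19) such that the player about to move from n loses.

1, 3, 5, 7, 10, 12, 14, 16, 19

Build the W/L table. Terminal = W. A non-terminal position is W if it has a move to some L; otherwise it is L.
n=0: no move; the opponent has just taken the last marble and therefore loses → W
n=1: only reaches 0(W), which is W → L
n=2: reaches L-position 1 → W
n=3: only reaches 2(W), which is W → L
n=4: reaches L-position 3 → W
n=5: only reaches 4(W), which is W → L
n=6: reaches L-position 5 → W
n=7: only reaches 6(W), which is W → L
n=8: reaches L-position 7 → W
n=9: reaches L-position 1 → W
n=10: only reaches 9(W), 2(W), all W → L
n=11: reaches L-position 10 → W
n=12: only reaches 11(W), 4(W), all W → L
n=13: reaches L-position 12 → W
n=14: only reaches 13(W), 6(W), all W → L
n=15: reaches L-position 14 → W
n=16: only reaches 15(W), 8(W), all W → L
n=17: reaches L-position 16 → W
n=18: reaches L-position 10 → W
n=19: only reaches 18(W), 11(W), all W → L
The losing starting values of n are exactly the entries labelled L in this table (9 of them).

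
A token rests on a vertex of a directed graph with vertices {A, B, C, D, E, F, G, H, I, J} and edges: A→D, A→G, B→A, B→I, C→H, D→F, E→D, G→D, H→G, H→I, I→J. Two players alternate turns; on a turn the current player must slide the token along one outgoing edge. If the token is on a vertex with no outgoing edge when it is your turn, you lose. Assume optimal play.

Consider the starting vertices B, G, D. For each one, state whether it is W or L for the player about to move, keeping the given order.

Build the W/L table. Terminal = L. A non-terminal position is W if it has a move to some L; otherwise it is L.
Every edge goes from a vertex to one that appears earlier in the order F, J, D, E, I, G, H, A, C, B, so processing vertices in that order labels each vertex after all of its successors.
F: no outgoing edge → L
J: no outgoing edge → L
D: can move to F, which is L ⇒ W
E: the only move is to D(W), a W ⇒ L
I: can move to J, which is L ⇒ W
G: the only move is to D(W), a W ⇒ L
H: can move to G, which is L ⇒ W
A: can move to G, which is L ⇒ W
C: the only move is to H(W), a W ⇒ L
B: moves to A(W), I(W); every one is W ⇒ L

B: L, G: L, D: W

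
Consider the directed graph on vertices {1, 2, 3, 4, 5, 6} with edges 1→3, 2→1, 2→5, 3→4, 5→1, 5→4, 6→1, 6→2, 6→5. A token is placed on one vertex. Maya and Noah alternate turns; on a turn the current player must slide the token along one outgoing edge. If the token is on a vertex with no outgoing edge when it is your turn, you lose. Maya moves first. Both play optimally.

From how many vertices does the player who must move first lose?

Use the standard recursion: the mover loses at a terminal position; elsewhere, the mover wins exactly when some move hands the opponent an L position.
Every edge goes from a vertex to one that appears earlier in the order 4, 3, 1, 5, 2, 6, so processing vertices in that order labels each vertex after all of its successors.
4: no outgoing edge → L
3: can move to 4, which is L ⇒ W
1: the only move is to 3(W), a W ⇒ L
5: can move to 1, which is L ⇒ W
2: can move to 1, which is L ⇒ W
6: can move to 1, which is L ⇒ W
The L vertices are 1, 4; that is 2 in all.

2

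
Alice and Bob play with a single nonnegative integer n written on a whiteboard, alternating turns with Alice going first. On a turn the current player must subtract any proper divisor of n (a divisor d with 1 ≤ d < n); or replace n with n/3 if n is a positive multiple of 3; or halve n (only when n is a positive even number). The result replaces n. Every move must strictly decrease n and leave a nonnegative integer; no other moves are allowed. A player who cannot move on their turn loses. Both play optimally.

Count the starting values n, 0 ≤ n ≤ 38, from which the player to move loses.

Work bottom-up. With no move the player to move loses. Otherwise the position is W if at least one move leads to an L position for the opponent, and L if every move leads to a W.
n=0: no move → L
n=1: no move → L
n=2: →1(L), so W
n=3: →1(L), so W
n=4: →2(W), 3(W) — all W, so L
n=5: →4(L), so W
n=6: →4(L), so W
n=7: →6(W) only, which is W, so L
n=8: →4(L), so W
n=9: →3(W), 6(W), 8(W) — all W, so L
n=10: →9(L), so W
n=11: →10(W) only, which is W, so L
n=12: →4(L), so W
n=13: →12(W) only, which is W, so L
n=14: →7(L), so W
n=15: →5(W), 10(W), 12(W), 14(W) — all W, so L
n=16: →15(L), so W
n=17: →16(W) only, which is W, so L
n=18: →9(L), so W
n=19: →18(W) only, which is W, so L
n=20: →15(L), so W
n=21: →7(L), so W
n=22: →11(L), so W
n=23: →22(W) only, which is W, so L
n=24: →23(L), so W
n=25: →20(W), 24(W) — all W, so L
n=26: →13(L), so W
n=27: →9(L), so W
n=28: →14(W), 21(W), 24(W), 26(W), 27(W) — all W, so L
n=29: →28(L), so W
n=30: →15(L), so W
n=31: →30(W) only, which is W, so L
n=32: →28(L), so W
n=33: →11(L), so W
n=34: →17(L), so W
n=35: →28(L), so W
n=36: →12(W), 18(W), 24(W), 27(W), 30(W), 32(W), 33(W), 34(W), 35(W) — all W, so L
n=37: →36(L), so W
n=38: →19(L), so W
L entries with 0 ≤ n ≤ 38: n = 0, 1, 4, 7, 9, 11, 13, 15, 17, 19, 23, 25, 28, 31, 36; that makes 15.

15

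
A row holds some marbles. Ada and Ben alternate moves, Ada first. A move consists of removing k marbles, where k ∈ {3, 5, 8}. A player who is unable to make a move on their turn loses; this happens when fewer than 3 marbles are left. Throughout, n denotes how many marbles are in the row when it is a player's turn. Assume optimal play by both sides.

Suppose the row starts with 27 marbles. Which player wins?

Ada wins.

Label each position W (a win for the player to move) or L (a loss). A position with no legal move is L; any other position is W exactly when some move reaches an L, and L when every move reaches a W.
n=0: no move → L
n=1: no move → L
n=2: no move → L
n=3: W (go to 0, an L position)
n=4: W (go to 1, an L position)
n=5: W (go to 2, an L position)
n=6: W (go to 1, an L position)
n=7: W (go to 2, an L position)
n=8: W (go to 0, an L position)
n=9: W (go to 1, an L position)
n=10: W (go to 2, an L position)
n=11: L (options 8(W), 6(W), 3(W) are all W)
n=12: L (options 9(W), 7(W), 4(W) are all W)
n=13: L (options 10(W), 8(W), 5(W) are all W)
n=14: W (go to 11, an L position)
n=15: W (go to 12, an L position)
n=16: W (go to 13, an L position)
n=17: W (go to 12, an L position)
n=18: W (go to 13, an L position)
n=19: W (go to 11, an L position)
n=20: W (go to 12, an L position)
n=21: W (go to 13, an L position)
n=22: L (options 19(W), 17(W), 14(W) are all W)
n=23: L (options 20(W), 18(W), 15(W) are all W)
n=24: L (options 21(W), 19(W), 16(W) are all W)
n=25: W (go to 22, an L position)
n=26: W (go to 23, an L position)
n=27: W (go to 24, an L position)
From 27 Ada can remove 3, leaving 24, reaching an L position.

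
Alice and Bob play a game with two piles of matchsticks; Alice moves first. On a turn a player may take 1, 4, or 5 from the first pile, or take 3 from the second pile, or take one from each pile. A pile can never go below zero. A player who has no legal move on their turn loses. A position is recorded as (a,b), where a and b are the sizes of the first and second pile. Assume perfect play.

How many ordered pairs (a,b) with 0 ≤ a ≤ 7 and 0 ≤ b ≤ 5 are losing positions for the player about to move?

Classify positions by backward induction: terminal positions (no move available) are L. From any other position, the mover wins iff some move reaches an L.
Every move lowers a or b (never raises either), so fill the grid row by row in increasing a, and left to right within a row: each cell's successors are then already labelled.
      b=0  b=1  b=2  b=3  b=4  b=5
a=0:    L    L    L    W    W    W
a=1:    W    W    W    W    L    L
a=2:    L    L    L    W    W    W
a=3:    W    W    W    W    L    L
a=4:    W    W    W    L    W    W
a=5:    W    W    W    W    W    W
a=6:    W    W    W    L    W    W
a=7:    W    W    W    W    W    W
Cells with no legal move (terminal, hence L): (0,0), (0,1), (0,2).
The remaining L cells, each justified by listing all of its moves:
(1,4): moves to (0,4)(W), (1,1)(W), (0,3)(W); every one is W ⇒ L
(1,5): moves to (0,5)(W), (1,2)(W), (0,4)(W); every one is W ⇒ L
(2,0): the only move is to (1,0)(W), a W ⇒ L
(2,1): moves to (1,1)(W), (1,0)(W); every one is W ⇒ L
(2,2): moves to (1,2)(W), (1,1)(W); every one is W ⇒ L
(3,4): moves to (2,4)(W), (3,1)(W), (2,3)(W); every one is W ⇒ L
(3,5): moves to (2,5)(W), (3,2)(W), (2,4)(W); every one is W ⇒ L
(4,3): moves to (3,3)(W), (0,3)(W), (4,0)(W), (3,2)(W); every one is W ⇒ L
(6,3): moves to (5,3)(W), (2,3)(W), (1,3)(W), (6,0)(W), (5,2)(W); every one is W ⇒ L
Every other cell has at least one move into one of the L cells above, so it is W.
L cells per row: a=0: 3, a=1: 2, a=2: 3, a=3: 2, a=4: 1, a=5: 0, a=6: 1, a=7: 0; total 12.

12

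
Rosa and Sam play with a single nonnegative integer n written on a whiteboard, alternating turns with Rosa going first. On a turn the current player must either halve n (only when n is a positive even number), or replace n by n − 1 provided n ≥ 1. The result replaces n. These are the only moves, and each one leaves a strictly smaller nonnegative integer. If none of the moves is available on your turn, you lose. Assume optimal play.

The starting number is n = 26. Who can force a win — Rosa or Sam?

Compute win/loss labels from the base case upward. A position with no move is L. Any other position is W if it can reach an L in one move, else L.
n=0: no move → L
n=1: →0(L), so W
n=2: →1(W) only, which is W, so L
n=3: →2(L), so W
n=4: →2(L), so W
n=5: →4(W) only, which is W, so L
n=6: →5(L), so W
n=7: →6(W) only, which is W, so L
n=8: →7(L), so W
n=9: →8(W) only, which is W, so L
n=10: →5(L), so W
n=11: →10(W) only, which is W, so L
n=12: →11(L), so W
n=13: →12(W) only, which is W, so L
n=14: →7(L), so W
n=15: →14(W) only, which is W, so L
n=16: →15(L), so W
n=17: →16(W) only, which is W, so L
n=18: →9(L), so W
n=19: →18(W) only, which is W, so L
n=20: →19(L), so W
n=21: →20(W) only, which is W, so L
n=22: →11(L), so W
n=23: →22(W) only, which is W, so L
n=24: →23(L), so W
n=25: →24(W) only, which is W, so L
n=26: →13(L), so W
The starting position 26 is W: Rosa should move to 13, handing over an L position.

Rosa wins.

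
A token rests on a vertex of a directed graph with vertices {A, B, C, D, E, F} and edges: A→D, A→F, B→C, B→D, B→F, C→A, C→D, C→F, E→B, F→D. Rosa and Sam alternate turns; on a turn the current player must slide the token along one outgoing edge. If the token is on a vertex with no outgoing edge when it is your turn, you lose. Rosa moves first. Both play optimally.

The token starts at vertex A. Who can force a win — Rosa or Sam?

Rosa wins.

Positions with no move are L. A position that does have a move is losing for the player to move precisely when every available move leads to a winning position for the opponent. Fill in the labels:
Every edge goes from a vertex to one that appears earlier in the order D, F, A, C, B, E, so processing vertices in that order labels each vertex after all of its successors.
D: no outgoing edge → L
F: W (go to D, an L position)
A: W (go to D, an L position)
C: W (go to D, an L position)
B: W (go to D, an L position)
E: L (sole option B(W) is W)
The starting position A is W: Rosa should move to D, handing over an L position.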